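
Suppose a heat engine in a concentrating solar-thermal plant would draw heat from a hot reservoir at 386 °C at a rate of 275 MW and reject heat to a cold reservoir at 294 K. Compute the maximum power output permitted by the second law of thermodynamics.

T_H = 386 °C → 386 + 273.15 = 659.15 K.
No engine can exceed the Carnot limit: η_max = 1 − T_C/T_H = 1 − 294.00/659.15 = 0.5540.
W_max = η_max · Q_H = 0.5540 × 275 = 152.3 MW.

Ẇ_max ≈ 152.3 MW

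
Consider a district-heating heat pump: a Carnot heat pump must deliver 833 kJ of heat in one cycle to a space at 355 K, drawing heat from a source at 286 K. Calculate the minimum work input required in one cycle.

For a reversible heat pump, COP_HP = T_H/(T_H − T_C) = 355.00/69.00 = 5.1449.
W = Q_H/COP_HP = 833/5.1449 = 162 kJ.

W_in ≈ 162 kJ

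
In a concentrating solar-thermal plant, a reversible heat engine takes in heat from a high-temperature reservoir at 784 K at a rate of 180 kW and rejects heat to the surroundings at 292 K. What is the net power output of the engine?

Carnot efficiency: η = 1 − T_C/T_H = 1 − 292.00/784.00 = 0.6276.
W = η·Q_H = 0.6276 × 180 = 113 kW.

Ẇ ≈ 113 kW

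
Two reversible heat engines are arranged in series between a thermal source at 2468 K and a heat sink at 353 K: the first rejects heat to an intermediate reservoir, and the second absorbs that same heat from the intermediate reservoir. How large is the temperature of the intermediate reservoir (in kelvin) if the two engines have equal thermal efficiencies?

T_m ≈ 933 K

Equal efficiencies require 1 − T_m/T_H = 1 − T_C/T_m, i.e. T_m/T_H = T_C/T_m, so T_m = √(T_H·T_C) = √(2468.00 × 353.00) = 933 K.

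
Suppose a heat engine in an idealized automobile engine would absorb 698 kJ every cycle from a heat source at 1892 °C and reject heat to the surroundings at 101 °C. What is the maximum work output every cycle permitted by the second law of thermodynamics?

W_max ≈ 577 kJ

T_H = 1892 °C → 1892 + 273.15 = 2165.15 K.
T_C = 101 °C → 101 + 273.15 = 374.15 K.
The upper bound on efficiency is η_max = 1 − T_C/T_H = 1 − 374.15/2165.15 = 0.8272.
W_max = η_max · Q_H = 0.8272 × 698 = 577 kJ.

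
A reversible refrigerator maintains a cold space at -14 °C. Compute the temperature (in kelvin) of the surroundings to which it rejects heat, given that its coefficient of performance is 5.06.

T_H ≈ 310.4 K

T_C = -14 °C → -14 + 273.15 = 259.15 K.
COP_R = T_C/(T_H − T_C) ⇒ T_H = T_C·(1 + 1/COP_R) = 259.15 × (1 + 1/5.06) = 310.4 K.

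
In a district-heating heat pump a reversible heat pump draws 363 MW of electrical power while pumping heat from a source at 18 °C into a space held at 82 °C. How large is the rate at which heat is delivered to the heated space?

Q̇_H ≈ 2014 MW

T_H = 82 °C → 82 + 273.15 = 355.15 K.
T_C = 18 °C → 18 + 273.15 = 291.15 K.
The Carnot heat-pump COP is COP_HP = T_H/(T_H − T_C) = 355.15/64.00 = 5.5492.
Q_H = COP_HP · W = 5.5492 × 363 = 2014 MW.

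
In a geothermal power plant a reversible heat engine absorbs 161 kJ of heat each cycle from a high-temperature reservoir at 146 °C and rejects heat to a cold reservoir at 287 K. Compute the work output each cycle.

T_H = 146 °C → 146 + 273.15 = 419.15 K.
Carnot efficiency: η = 1 − T_C/T_H = 1 − 287.00/419.15 = 0.3153.
W = η·Q_H = 0.3153 × 161 = 50.8 kJ.

W ≈ 50.8 kJ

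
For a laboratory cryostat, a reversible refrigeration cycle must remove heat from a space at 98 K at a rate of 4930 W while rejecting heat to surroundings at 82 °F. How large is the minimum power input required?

T_H = 82 °F → (82 − 32) × 5/9 = 27.78 °C = 300.93 K.
For a reversible refrigerator, COP_R = T_C/(T_H − T_C) = 98.00/202.93 = 0.4829.
W = Q_C/COP_R = 4930/0.4829 = 10210 W.

Ẇ_in ≈ 10210 W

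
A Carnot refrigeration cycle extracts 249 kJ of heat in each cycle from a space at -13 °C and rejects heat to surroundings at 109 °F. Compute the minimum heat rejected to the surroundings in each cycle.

Q_H ≈ 302.4 kJ

T_H = 109 °F → (109 − 32) × 5/9 = 42.78 °C = 315.93 K.
T_C = -13 °C → -13 + 273.15 = 260.15 K.
For a reversible cycle Q_H/Q_C = T_H/T_C, so Q_H = Q_C·T_H/T_C = 249 × 315.93/260.15 = 302.4 kJ.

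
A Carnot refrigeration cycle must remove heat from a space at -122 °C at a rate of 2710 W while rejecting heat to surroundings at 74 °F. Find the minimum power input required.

T_H = 74 °F → (74 − 32) × 5/9 = 23.33 °C = 296.48 K.
T_C = -122 °C → -122 + 273.15 = 151.15 K.
COP_R = T_C/(T_H − T_C) = 151.15/145.33 = 1.0400.
W = Q_C/COP_R = 2710/1.0400 = 2610 W.

Ẇ_in ≈ 2610 W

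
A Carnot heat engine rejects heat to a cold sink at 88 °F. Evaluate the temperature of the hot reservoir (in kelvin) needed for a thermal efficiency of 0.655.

T_C = 88 °F → (88 − 32) × 5/9 = 31.11 °C = 304.26 K.
From η = 1 − T_C/T_H, solving for T_H gives T_H = T_C/(1 − η) = 304.26/(1 − 0.655) = 881.9 K.

T_H ≈ 881.9 K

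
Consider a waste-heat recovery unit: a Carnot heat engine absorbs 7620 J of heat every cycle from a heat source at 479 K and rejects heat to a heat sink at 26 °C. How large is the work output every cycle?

T_C = 26 °C → 26 + 273.15 = 299.15 K.
Since the cycle is reversible, η = 1 − T_C/T_H = 1 − 299.15/479.00 = 0.3755.
W = η·Q_H = 0.3755 × 7620 = 2860 J.

W ≈ 2860 J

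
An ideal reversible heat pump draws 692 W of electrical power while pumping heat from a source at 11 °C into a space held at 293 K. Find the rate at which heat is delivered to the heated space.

T_C = 11 °C → 11 + 273.15 = 284.15 K.
For a reversible heat pump, COP_HP = T_H/(T_H − T_C) = 293.00/8.85 = 33.1073.
Q_H = COP_HP · W = 33.1073 × 692 = 22900 W.

Q̇_H ≈ 22900 W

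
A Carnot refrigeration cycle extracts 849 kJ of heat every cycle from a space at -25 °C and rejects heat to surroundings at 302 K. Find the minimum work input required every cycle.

T_C = -25 °C → -25 + 273.15 = 248.15 K.
Carnot COP: COP_R = T_C/(T_H − T_C) = 248.15/53.85 = 4.6082.
W = Q_C/COP_R = 849/4.6082 = 184 kJ.

W_in ≈ 184 kJ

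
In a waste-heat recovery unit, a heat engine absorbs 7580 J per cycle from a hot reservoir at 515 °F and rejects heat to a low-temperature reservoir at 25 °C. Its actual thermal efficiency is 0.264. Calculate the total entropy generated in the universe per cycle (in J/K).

T_H = 515 °F → (515 − 32) × 5/9 = 268.33 °C = 541.48 K.
T_C = 25 °C → 25 + 273.15 = 298.15 K.
W = η·Q_H = 0.264 × 7580 = 2001 J, so Q_C = Q_H − W = 5579 J.
The hot reservoir loses entropy Q_H/T_H = 7580/541.48 = 14.00 J/K; the cold reservoir gains Q_C/T_C = 5579/298.15 = 18.71 J/K.
ΔS_univ = −Q_H/T_H + Q_C/T_C = 4.713 J/K (> 0, since η = 0.264 < η_Carnot = 0.449).

ΔS_univ ≈ 4.713 J/K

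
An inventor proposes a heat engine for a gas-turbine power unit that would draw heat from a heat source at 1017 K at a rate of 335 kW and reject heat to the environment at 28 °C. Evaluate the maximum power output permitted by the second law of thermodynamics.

Ẇ_max ≈ 235.8 kW

T_C = 28 °C → 28 + 273.15 = 301.15 K.
The upper bound on efficiency is η_max = 1 − T_C/T_H = 1 − 301.15/1017.00 = 0.7039.
W_max = η_max · Q_H = 0.7039 × 335 = 235.8 kW.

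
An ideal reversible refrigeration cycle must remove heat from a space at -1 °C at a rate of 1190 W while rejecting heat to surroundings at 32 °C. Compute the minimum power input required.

T_H = 32 °C → 32 + 273.15 = 305.15 K.
T_C = -1 °C → -1 + 273.15 = 272.15 K.
Carnot COP: COP_R = T_C/(T_H − T_C) = 272.15/33.00 = 8.2470.
W = Q_C/COP_R = 1190/8.2470 = 144.3 W.

Ẇ_in ≈ 144.3 W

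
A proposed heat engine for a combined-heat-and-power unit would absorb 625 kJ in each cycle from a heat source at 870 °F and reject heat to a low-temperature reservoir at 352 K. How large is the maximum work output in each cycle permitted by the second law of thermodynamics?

W_max ≈ 327 kJ

T_H = 870 °F → (870 − 32) × 5/9 = 465.56 °C = 738.71 K.
The upper bound on efficiency is η_max = 1 − T_C/T_H = 1 − 352.00/738.71 = 0.5235.
W_max = η_max · Q_H = 0.5235 × 625 = 327 kJ.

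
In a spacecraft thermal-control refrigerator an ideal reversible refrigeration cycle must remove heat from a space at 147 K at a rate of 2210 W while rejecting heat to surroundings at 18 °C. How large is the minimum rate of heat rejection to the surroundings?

T_H = 18 °C → 18 + 273.15 = 291.15 K.
For a reversible cycle Q_H/Q_C = T_H/T_C, so Q_H = Q_C·T_H/T_C = 2210 × 291.15/147.00 = 4377 W.

Q̇_H ≈ 4377 W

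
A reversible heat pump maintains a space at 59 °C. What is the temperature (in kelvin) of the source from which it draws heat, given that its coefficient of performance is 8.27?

T_C ≈ 292.0 K

T_H = 59 °C → 59 + 273.15 = 332.15 K.
COP_HP = T_H/(T_H − T_C) ⇒ T_C = T_H·(COP_HP − 1)/COP_HP = 332.15 × (8.27 − 1)/8.27 = 292.0 K.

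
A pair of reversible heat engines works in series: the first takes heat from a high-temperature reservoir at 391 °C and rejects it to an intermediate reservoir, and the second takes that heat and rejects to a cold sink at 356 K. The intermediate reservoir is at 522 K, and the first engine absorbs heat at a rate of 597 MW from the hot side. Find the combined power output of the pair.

Ẇ_total ≈ 277 MW

T_H = 391 °C → 391 + 273.15 = 664.15 K.
Two reversible stages in series are equivalent to a single Carnot engine between T_H and T_C, so η_total = 1 − T_C/T_H = 1 − 356.00/664.15 = 0.4640.
W_total = η_total · Q_H = 0.4640 × 597 = 277 MW.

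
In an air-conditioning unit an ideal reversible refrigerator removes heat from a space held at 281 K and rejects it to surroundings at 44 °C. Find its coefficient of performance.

T_H = 44 °C → 44 + 273.15 = 317.15 K.
COP_R = T_C/(T_H − T_C) = 281.00/(317.15 − 281.00) = 7.77.

COP_R ≈ 7.77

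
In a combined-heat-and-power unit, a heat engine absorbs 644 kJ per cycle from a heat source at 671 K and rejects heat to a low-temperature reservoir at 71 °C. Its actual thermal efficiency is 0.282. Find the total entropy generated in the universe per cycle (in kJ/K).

ΔS_univ ≈ 0.384 kJ/K

T_C = 71 °C → 71 + 273.15 = 344.15 K.
W = η·Q_H = 0.282 × 644 = 181.6 kJ, so Q_C = Q_H − W = 462.4 kJ.
Entropy balance on the reservoirs: −Q_H/T_H = -0.9598 kJ/K, +Q_C/T_C = 1.344 kJ/K.
ΔS_univ = −Q_H/T_H + Q_C/T_C = 0.384 kJ/K (> 0, since η = 0.282 < η_Carnot = 0.487).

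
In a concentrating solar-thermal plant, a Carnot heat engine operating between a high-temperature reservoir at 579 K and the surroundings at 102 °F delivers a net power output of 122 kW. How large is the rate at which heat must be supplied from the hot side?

Q̇_H ≈ 264.6 kW

T_C = 102 °F → (102 − 32) × 5/9 = 38.89 °C = 312.04 K.
Carnot efficiency: η = 1 − T_C/T_H = 1 − 312.04/579.00 = 0.4611.
Q_H = W/η = 122/0.4611 = 264.6 kW.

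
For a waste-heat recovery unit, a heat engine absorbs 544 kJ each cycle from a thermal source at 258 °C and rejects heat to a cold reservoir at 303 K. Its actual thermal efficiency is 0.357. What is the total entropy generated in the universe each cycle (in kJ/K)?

T_H = 258 °C → 258 + 273.15 = 531.15 K.
W = η·Q_H = 0.357 × 544 = 194.2 kJ, so Q_C = Q_H − W = 349.8 kJ.
The hot reservoir loses entropy Q_H/T_H = 544/531.15 = 1.024 kJ/K; the cold reservoir gains Q_C/T_C = 349.8/303.00 = 1.154 kJ/K.
ΔS_univ = −Q_H/T_H + Q_C/T_C = 0.130 kJ/K (> 0, since η = 0.357 < η_Carnot = 0.430).

ΔS_univ ≈ 0.130 kJ/K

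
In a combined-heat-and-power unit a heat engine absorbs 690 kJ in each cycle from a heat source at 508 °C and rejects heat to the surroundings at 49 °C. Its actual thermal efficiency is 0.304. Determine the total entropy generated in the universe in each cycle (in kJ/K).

T_H = 508 °C → 508 + 273.15 = 781.15 K.
T_C = 49 °C → 49 + 273.15 = 322.15 K.
W = η·Q_H = 0.304 × 690 = 209.8 kJ, so Q_C = Q_H − W = 480.2 kJ.
Reservoir entropy changes: ΔS_H = −Q_H/T_H = −690/781.15 = -0.8833 kJ/K and ΔS_C = +Q_C/T_C = 480.2/322.15 = 1.491 kJ/K.
ΔS_univ = −Q_H/T_H + Q_C/T_C = 0.607 kJ/K (> 0, since η = 0.304 < η_Carnot = 0.588).

ΔS_univ ≈ 0.607 kJ/K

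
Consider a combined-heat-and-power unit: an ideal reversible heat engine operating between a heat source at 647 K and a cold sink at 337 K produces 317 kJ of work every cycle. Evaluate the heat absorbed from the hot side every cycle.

Q_H ≈ 662 kJ

For a reversible engine, η = 1 − T_C/T_H = 1 − 337.00/647.00 = 0.4791.
Q_H = W/η = 317/0.4791 = 662 kJ.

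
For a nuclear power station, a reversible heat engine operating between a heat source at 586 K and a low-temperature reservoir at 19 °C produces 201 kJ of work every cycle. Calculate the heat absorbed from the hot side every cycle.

Q_H ≈ 401 kJ

T_C = 19 °C → 19 + 273.15 = 292.15 K.
Carnot efficiency: η = 1 − T_C/T_H = 1 − 292.15/586.00 = 0.5015.
Q_H = W/η = 201/0.5015 = 401 kJ.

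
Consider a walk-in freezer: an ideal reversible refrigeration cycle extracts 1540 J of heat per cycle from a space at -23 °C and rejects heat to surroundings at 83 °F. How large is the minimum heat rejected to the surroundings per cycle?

T_H = 83 °F → (83 − 32) × 5/9 = 28.33 °C = 301.48 K.
T_C = -23 °C → -23 + 273.15 = 250.15 K.
For a reversible cycle Q_H/Q_C = T_H/T_C, so Q_H = Q_C·T_H/T_C = 1540 × 301.48/250.15 = 1860 J.

Q_H ≈ 1860 J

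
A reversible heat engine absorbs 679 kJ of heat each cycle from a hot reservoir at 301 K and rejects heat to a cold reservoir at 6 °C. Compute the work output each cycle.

W ≈ 49.3 kJ

T_C = 6 °C → 6 + 273.15 = 279.15 K.
For a reversible engine, η = 1 − T_C/T_H = 1 − 279.15/301.00 = 0.0726.
W = η·Q_H = 0.0726 × 679 = 49.3 kJ.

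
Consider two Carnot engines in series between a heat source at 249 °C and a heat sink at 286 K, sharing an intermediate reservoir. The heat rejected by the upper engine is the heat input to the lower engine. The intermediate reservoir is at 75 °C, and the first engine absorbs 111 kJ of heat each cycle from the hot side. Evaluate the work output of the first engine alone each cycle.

W₁ ≈ 36.99 kJ

T_H = 249 °C → 249 + 273.15 = 522.15 K.
T_m = 75 °C → 75 + 273.15 = 348.15 K.
First-stage efficiency η₁ = 1 − T_m/T_H = 1 − 348.15/522.15 = 0.3332.
W₁ = η₁·Q_H = 0.3332 × 111 = 36.99 kJ.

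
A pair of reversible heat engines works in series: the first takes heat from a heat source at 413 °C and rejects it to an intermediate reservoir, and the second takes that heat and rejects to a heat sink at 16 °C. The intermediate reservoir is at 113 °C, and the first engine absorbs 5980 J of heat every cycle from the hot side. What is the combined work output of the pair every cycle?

T_H = 413 °C → 413 + 273.15 = 686.15 K.
T_C = 16 °C → 16 + 273.15 = 289.15 K.
Two reversible stages in series are equivalent to a single Carnot engine between T_H and T_C, so η_total = 1 − T_C/T_H = 1 − 289.15/686.15 = 0.5786.
W_total = η_total · Q_H = 0.5786 × 5980 = 3460 J.

W_total ≈ 3460 J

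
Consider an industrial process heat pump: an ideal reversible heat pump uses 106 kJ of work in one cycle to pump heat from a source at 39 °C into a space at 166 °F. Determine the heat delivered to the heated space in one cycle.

T_H = 166 °F → (166 − 32) × 5/9 = 74.44 °C = 347.59 K.
T_C = 39 °C → 39 + 273.15 = 312.15 K.
The Carnot heat-pump COP is COP_HP = T_H/(T_H − T_C) = 347.59/35.44 = 9.8067.
Q_H = COP_HP · W = 9.8067 × 106 = 1040 kJ.

Q_H ≈ 1040 kJ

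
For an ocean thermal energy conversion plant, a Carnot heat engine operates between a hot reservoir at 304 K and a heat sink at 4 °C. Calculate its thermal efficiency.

η ≈ 0.08832

T_C = 4 °C → 4 + 273.15 = 277.15 K.
Since the cycle is reversible, η = 1 − T_C/T_H = 1 − 277.15/304.00 = 0.08832.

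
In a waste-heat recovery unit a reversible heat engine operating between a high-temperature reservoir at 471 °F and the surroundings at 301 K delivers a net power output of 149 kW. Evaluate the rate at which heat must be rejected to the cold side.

Q̇_C ≈ 207.6 kW

T_H = 471 °F → (471 − 32) × 5/9 = 243.89 °C = 517.04 K.
Since the cycle is reversible, η = 1 − T_C/T_H = 1 − 301.00/517.04 = 0.4178.
Since Q_C/Q_H = T_C/T_H and Q_H = W/η, Q_C = W·T_C/(T_H − T_C) = 149 × 301.00/216.04 = 207.6 kW.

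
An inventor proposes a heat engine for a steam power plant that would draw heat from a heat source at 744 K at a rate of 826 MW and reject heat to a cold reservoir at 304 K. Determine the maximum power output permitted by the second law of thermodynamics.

Ẇ_max ≈ 488.5 MW

The second-law ceiling is the Carnot efficiency, η_max = 1 − T_C/T_H = 1 − 304.00/744.00 = 0.5914.
W_max = η_max · Q_H = 0.5914 × 826 = 488.5 MW.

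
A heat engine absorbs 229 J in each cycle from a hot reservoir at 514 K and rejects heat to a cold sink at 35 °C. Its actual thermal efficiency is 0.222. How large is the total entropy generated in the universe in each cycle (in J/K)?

T_C = 35 °C → 35 + 273.15 = 308.15 K.
W = η·Q_H = 0.222 × 229 = 50.84 J, so Q_C = Q_H − W = 178.2 J.
Reservoir entropy changes: ΔS_H = −Q_H/T_H = −229/514.00 = -0.4455 J/K and ΔS_C = +Q_C/T_C = 178.2/308.15 = 0.5782 J/K.
ΔS_univ = −Q_H/T_H + Q_C/T_C = 0.1326 J/K (> 0, since η = 0.222 < η_Carnot = 0.400).

ΔS_univ ≈ 0.1326 J/K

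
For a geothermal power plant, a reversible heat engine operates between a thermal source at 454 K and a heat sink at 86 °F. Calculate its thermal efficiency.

T_C = 86 °F → (86 − 32) × 5/9 = 30.00 °C = 303.15 K.
Carnot efficiency: η = 1 − T_C/T_H = 1 − 303.15/454.00 = 0.332.

η ≈ 0.332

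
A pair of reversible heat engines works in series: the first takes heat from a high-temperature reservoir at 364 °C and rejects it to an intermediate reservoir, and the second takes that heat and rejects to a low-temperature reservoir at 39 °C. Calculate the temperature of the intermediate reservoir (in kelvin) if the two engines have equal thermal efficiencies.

T_m ≈ 446 K

T_H = 364 °C → 364 + 273.15 = 637.15 K.
T_C = 39 °C → 39 + 273.15 = 312.15 K.
Equal efficiencies require 1 − T_m/T_H = 1 − T_C/T_m, i.e. T_m/T_H = T_C/T_m, so T_m = √(T_H·T_C) = √(637.15 × 312.15) = 446 K.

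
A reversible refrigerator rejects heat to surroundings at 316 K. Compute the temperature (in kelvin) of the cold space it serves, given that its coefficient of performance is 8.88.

COP_R = T_C/(T_H − T_C) ⇒ T_C = T_H·COP_R/(1 + COP_R) = 316.00 × 8.88/(1 + 8.88) = 284 K.

T_C ≈ 284 K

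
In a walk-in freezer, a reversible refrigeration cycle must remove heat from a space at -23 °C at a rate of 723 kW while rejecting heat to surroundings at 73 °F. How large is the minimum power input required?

Ẇ_in ≈ 132 kW

T_H = 73 °F → (73 − 32) × 5/9 = 22.78 °C = 295.93 K.
T_C = -23 °C → -23 + 273.15 = 250.15 K.
COP_R = T_C/(T_H − T_C) = 250.15/45.78 = 5.4644.
W = Q_C/COP_R = 723/5.4644 = 132 kW.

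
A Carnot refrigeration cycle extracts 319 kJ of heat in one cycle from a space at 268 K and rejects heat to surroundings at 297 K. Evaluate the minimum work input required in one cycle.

W_in ≈ 34.5 kJ

For a reversible refrigerator, COP_R = T_C/(T_H − T_C) = 268.00/29.00 = 9.2414.
W = Q_C/COP_R = 319/9.2414 = 34.5 kJ.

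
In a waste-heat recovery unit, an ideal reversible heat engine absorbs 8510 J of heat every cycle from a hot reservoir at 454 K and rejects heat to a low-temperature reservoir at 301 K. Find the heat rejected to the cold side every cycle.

Q_C ≈ 5640 J

Carnot efficiency: η = 1 − T_C/T_H = 1 − 301.00/454.00 = 0.3370.
For a reversible cycle Q_C/Q_H = T_C/T_H, so Q_C = 8510 × 301.00/454.00 = 5640 J.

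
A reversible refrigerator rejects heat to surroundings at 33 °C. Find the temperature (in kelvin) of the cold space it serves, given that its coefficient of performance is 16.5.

T_H = 33 °C → 33 + 273.15 = 306.15 K.
COP_R = T_C/(T_H − T_C) ⇒ T_C = T_H·COP_R/(1 + COP_R) = 306.15 × 16.5/(1 + 16.5) = 289 K.

T_C ≈ 289 K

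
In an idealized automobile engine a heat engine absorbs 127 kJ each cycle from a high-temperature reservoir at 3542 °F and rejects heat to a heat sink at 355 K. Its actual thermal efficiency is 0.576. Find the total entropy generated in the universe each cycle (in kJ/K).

ΔS_univ ≈ 0.0946 kJ/K

T_H = 3542 °F → (3542 − 32) × 5/9 = 1950.00 °C = 2223.15 K.
W = η·Q_H = 0.576 × 127 = 73.15 kJ, so Q_C = Q_H − W = 53.85 kJ.
Reservoir entropy changes: ΔS_H = −Q_H/T_H = −127/2223.15 = -0.05713 kJ/K and ΔS_C = +Q_C/T_C = 53.85/355.00 = 0.1517 kJ/K.
ΔS_univ = −Q_H/T_H + Q_C/T_C = 0.0946 kJ/K (> 0, since η = 0.576 < η_Carnot = 0.840).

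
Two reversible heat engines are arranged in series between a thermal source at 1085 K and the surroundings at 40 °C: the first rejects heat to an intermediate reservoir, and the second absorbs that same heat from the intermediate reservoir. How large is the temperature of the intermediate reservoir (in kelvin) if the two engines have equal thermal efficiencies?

T_m ≈ 583 K

T_C = 40 °C → 40 + 273.15 = 313.15 K.
Equal efficiencies require 1 − T_m/T_H = 1 − T_C/T_m, i.e. T_m/T_H = T_C/T_m, so T_m = √(T_H·T_C) = √(1085.00 × 313.15) = 583 K.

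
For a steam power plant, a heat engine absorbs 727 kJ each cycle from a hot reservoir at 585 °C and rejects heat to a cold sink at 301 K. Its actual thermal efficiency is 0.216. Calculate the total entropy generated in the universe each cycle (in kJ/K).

T_H = 585 °C → 585 + 273.15 = 858.15 K.
W = η·Q_H = 0.216 × 727 = 157.0 kJ, so Q_C = Q_H − W = 570.0 kJ.
Entropy balance on the reservoirs: −Q_H/T_H = -0.8472 kJ/K, +Q_C/T_C = 1.894 kJ/K.
ΔS_univ = −Q_H/T_H + Q_C/T_C = 1.046 kJ/K (> 0, since η = 0.216 < η_Carnot = 0.649).

ΔS_univ ≈ 1.046 kJ/K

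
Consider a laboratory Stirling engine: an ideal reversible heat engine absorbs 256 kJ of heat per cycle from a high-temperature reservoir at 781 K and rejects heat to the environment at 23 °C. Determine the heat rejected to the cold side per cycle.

Q_C ≈ 97.1 kJ

T_C = 23 °C → 23 + 273.15 = 296.15 K.
Carnot efficiency: η = 1 − T_C/T_H = 1 − 296.15/781.00 = 0.6208.
For a reversible cycle Q_C/Q_H = T_C/T_H, so Q_C = 256 × 296.15/781.00 = 97.1 kJ.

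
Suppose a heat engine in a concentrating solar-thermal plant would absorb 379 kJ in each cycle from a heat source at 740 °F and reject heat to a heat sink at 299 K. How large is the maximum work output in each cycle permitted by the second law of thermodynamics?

T_H = 740 °F → (740 − 32) × 5/9 = 393.33 °C = 666.48 K.
The second-law ceiling is the Carnot efficiency, η_max = 1 − T_C/T_H = 1 − 299.00/666.48 = 0.5514.
W_max = η_max · Q_H = 0.5514 × 379 = 209 kJ.

W_max ≈ 209 kJ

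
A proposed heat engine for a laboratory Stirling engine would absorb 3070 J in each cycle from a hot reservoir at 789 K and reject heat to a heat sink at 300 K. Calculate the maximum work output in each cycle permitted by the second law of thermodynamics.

The second-law ceiling is the Carnot efficiency, η_max = 1 − T_C/T_H = 1 − 300.00/789.00 = 0.6198.
W_max = η_max · Q_H = 0.6198 × 3070 = 1900 J.

W_max ≈ 1900 J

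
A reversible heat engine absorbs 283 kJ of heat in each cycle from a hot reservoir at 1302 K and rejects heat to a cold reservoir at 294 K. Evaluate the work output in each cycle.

W ≈ 219.1 kJ

Carnot efficiency: η = 1 − T_C/T_H = 1 − 294.00/1302.00 = 0.7742.
W = η·Q_H = 0.7742 × 283 = 219.1 kJ.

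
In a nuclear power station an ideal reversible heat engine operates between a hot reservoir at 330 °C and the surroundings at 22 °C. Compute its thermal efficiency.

η ≈ 0.511

T_H = 330 °C → 330 + 273.15 = 603.15 K.
T_C = 22 °C → 22 + 273.15 = 295.15 K.
For a reversible engine, η = 1 − T_C/T_H = 1 − 295.15/603.15 = 0.511.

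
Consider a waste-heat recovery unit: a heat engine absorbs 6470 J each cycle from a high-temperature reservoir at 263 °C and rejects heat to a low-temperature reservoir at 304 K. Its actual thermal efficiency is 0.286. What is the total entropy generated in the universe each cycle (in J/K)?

T_H = 263 °C → 263 + 273.15 = 536.15 K.
W = η·Q_H = 0.286 × 6470 = 1850 J, so Q_C = Q_H − W = 4620 J.
Reservoir entropy changes: ΔS_H = −Q_H/T_H = −6470/536.15 = -12.07 J/K and ΔS_C = +Q_C/T_C = 4620/304.00 = 15.20 J/K.
ΔS_univ = −Q_H/T_H + Q_C/T_C = 3.13 J/K (> 0, since η = 0.286 < η_Carnot = 0.433).

ΔS_univ ≈ 3.13 J/K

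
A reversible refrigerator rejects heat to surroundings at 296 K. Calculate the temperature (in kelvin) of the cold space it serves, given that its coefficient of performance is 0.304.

T_C ≈ 69.0 K

COP_R = T_C/(T_H − T_C) ⇒ T_C = T_H·COP_R/(1 + COP_R) = 296.00 × 0.304/(1 + 0.304) = 69.0 K.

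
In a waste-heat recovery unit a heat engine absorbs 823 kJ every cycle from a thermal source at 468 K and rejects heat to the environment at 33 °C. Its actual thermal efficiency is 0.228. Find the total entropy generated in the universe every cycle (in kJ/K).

ΔS_univ ≈ 0.317 kJ/K

T_C = 33 °C → 33 + 273.15 = 306.15 K.
W = η·Q_H = 0.228 × 823 = 187.6 kJ, so Q_C = Q_H − W = 635.4 kJ.
Entropy balance on the reservoirs: −Q_H/T_H = -1.759 kJ/K, +Q_C/T_C = 2.075 kJ/K.
ΔS_univ = −Q_H/T_H + Q_C/T_C = 0.317 kJ/K (> 0, since η = 0.228 < η_Carnot = 0.346).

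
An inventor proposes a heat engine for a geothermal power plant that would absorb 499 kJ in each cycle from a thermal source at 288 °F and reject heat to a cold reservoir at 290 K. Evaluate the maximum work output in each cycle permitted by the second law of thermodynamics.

T_H = 288 °F → (288 − 32) × 5/9 = 142.22 °C = 415.37 K.
By the Carnot theorem, η_max = 1 − T_C/T_H = 1 − 290.00/415.37 = 0.3018.
W_max = η_max · Q_H = 0.3018 × 499 = 150.6 kJ.

W_max ≈ 150.6 kJ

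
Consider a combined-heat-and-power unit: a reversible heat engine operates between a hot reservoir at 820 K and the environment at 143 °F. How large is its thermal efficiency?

T_C = 143 °F → (143 − 32) × 5/9 = 61.67 °C = 334.82 K.
Since the cycle is reversible, η = 1 − T_C/T_H = 1 − 334.82/820.00 = 0.592.

η ≈ 0.592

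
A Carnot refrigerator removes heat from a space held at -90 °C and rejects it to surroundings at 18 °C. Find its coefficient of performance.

COP_R ≈ 1.70

T_H = 18 °C → 18 + 273.15 = 291.15 K.
T_C = -90 °C → -90 + 273.15 = 183.15 K.
COP_R = T_C/(T_H − T_C) = 183.15/(291.15 − 183.15) = 1.70.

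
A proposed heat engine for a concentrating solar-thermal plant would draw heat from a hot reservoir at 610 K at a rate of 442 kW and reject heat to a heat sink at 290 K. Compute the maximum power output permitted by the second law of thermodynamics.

Ẇ_max ≈ 232 kW

The second-law ceiling is the Carnot efficiency, η_max = 1 − T_C/T_H = 1 − 290.00/610.00 = 0.5246.
W_max = η_max · Q_H = 0.5246 × 442 = 232 kW.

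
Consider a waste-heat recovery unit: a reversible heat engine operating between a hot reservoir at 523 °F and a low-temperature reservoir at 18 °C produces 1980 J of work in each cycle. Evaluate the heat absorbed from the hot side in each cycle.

Q_H ≈ 4240 J

T_H = 523 °F → (523 − 32) × 5/9 = 272.78 °C = 545.93 K.
T_C = 18 °C → 18 + 273.15 = 291.15 K.
η_rev = 1 − T_C/T_H = 1 − 291.15/545.93 = 0.4667.
Q_H = W/η = 1980/0.4667 = 4240 J.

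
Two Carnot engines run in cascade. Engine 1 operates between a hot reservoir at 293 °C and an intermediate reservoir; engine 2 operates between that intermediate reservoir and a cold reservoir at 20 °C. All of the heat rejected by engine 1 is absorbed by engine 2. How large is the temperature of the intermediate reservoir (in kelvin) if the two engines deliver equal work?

T_H = 293 °C → 293 + 273.15 = 566.15 K.
T_C = 20 °C → 20 + 273.15 = 293.15 K.
For reversible stages Q_m = Q_H·(T_m/T_H). Setting W₁ = Q_H(1 − T_m/T_H) equal to W₂ = Q_m(1 − T_C/T_m) = Q_H·(T_m − T_C)/T_H gives T_H − T_m = T_m − T_C, so T_m = (T_H + T_C)/2 = (566.15 + 293.15)/2 = 430 K.

T_m ≈ 430 K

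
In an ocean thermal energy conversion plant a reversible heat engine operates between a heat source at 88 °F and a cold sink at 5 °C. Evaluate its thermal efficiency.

η ≈ 0.0858

T_H = 88 °F → (88 − 32) × 5/9 = 31.11 °C = 304.26 K.
T_C = 5 °C → 5 + 273.15 = 278.15 K.
Since the cycle is reversible, η = 1 − T_C/T_H = 1 − 278.15/304.26 = 0.0858.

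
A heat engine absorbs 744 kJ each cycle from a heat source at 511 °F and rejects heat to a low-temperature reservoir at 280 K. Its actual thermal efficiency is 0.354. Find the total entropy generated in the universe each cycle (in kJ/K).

ΔS_univ ≈ 0.3368 kJ/K

T_H = 511 °F → (511 − 32) × 5/9 = 266.11 °C = 539.26 K.
W = η·Q_H = 0.354 × 744 = 263.4 kJ, so Q_C = Q_H − W = 480.6 kJ.
The hot reservoir loses entropy Q_H/T_H = 744/539.26 = 1.380 kJ/K; the cold reservoir gains Q_C/T_C = 480.6/280.00 = 1.717 kJ/K.
ΔS_univ = −Q_H/T_H + Q_C/T_C = 0.3368 kJ/K (> 0, since η = 0.354 < η_Carnot = 0.481).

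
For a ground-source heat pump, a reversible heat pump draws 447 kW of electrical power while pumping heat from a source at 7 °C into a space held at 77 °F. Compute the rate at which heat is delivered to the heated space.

T_H = 77 °F → (77 − 32) × 5/9 = 25.00 °C = 298.15 K.
T_C = 7 °C → 7 + 273.15 = 280.15 K.
Reversible heating COP: COP_HP = T_H/(T_H − T_C) = 298.15/18.00 = 16.5639.
Q_H = COP_HP · W = 16.5639 × 447 = 7400 kW.

Q̇_H ≈ 7400 kW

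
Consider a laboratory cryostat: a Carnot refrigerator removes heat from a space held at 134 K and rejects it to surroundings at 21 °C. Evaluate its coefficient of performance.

COP_R ≈ 0.837

T_H = 21 °C → 21 + 273.15 = 294.15 K.
The reversible coefficient of performance is COP_R = T_C/(T_H − T_C) = 134.00/(294.15 − 134.00) = 0.837.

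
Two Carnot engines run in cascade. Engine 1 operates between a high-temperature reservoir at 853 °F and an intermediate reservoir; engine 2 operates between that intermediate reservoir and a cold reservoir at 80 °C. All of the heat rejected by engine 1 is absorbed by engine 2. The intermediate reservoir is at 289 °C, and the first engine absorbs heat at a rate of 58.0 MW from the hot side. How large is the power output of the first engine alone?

Ẇ₁ ≈ 13.3 MW

T_H = 853 °F → (853 − 32) × 5/9 = 456.11 °C = 729.26 K.
T_C = 80 °C → 80 + 273.15 = 353.15 K.
T_m = 289 °C → 289 + 273.15 = 562.15 K.
First-stage efficiency η₁ = 1 − T_m/T_H = 1 − 562.15/729.26 = 0.2292.
W₁ = η₁·Q_H = 0.2292 × 58.0 = 13.3 MW.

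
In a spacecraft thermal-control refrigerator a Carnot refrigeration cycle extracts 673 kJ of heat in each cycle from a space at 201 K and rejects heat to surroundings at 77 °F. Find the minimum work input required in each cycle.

T_H = 77 °F → (77 − 32) × 5/9 = 25.00 °C = 298.15 K.
COP_R = T_C/(T_H − T_C) = 201.00/97.15 = 2.0690.
W = Q_C/COP_R = 673/2.0690 = 325.3 kJ.

W_in ≈ 325.3 kJ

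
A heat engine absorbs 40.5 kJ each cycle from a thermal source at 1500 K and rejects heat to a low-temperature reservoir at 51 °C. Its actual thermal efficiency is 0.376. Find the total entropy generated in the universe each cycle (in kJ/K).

ΔS_univ ≈ 0.0510 kJ/K

T_C = 51 °C → 51 + 273.15 = 324.15 K.
W = η·Q_H = 0.376 × 40.5 = 15.23 kJ, so Q_C = Q_H − W = 25.27 kJ.
The hot reservoir loses entropy Q_H/T_H = 40.5/1500.00 = 0.02700 kJ/K; the cold reservoir gains Q_C/T_C = 25.27/324.15 = 0.07796 kJ/K.
ΔS_univ = −Q_H/T_H + Q_C/T_C = 0.0510 kJ/K (> 0, since η = 0.376 < η_Carnot = 0.784).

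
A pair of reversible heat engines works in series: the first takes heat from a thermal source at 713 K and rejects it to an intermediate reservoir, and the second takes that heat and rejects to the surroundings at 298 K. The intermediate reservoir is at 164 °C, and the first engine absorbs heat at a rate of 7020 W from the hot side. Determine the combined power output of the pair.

Ẇ_total ≈ 4086 W

Two reversible stages in series are equivalent to a single Carnot engine between T_H and T_C, so η_total = 1 − T_C/T_H = 1 − 298.00/713.00 = 0.5820.
W_total = η_total · Q_H = 0.5820 × 7020 = 4086 W.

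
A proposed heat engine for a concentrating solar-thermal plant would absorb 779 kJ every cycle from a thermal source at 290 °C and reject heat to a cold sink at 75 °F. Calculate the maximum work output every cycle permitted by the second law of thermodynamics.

W_max ≈ 368.1 kJ

T_H = 290 °C → 290 + 273.15 = 563.15 K.
T_C = 75 °F → (75 − 32) × 5/9 = 23.89 °C = 297.04 K.
No engine can exceed the Carnot limit: η_max = 1 − T_C/T_H = 1 − 297.04/563.15 = 0.4725.
W_max = η_max · Q_H = 0.4725 × 779 = 368.1 kJ.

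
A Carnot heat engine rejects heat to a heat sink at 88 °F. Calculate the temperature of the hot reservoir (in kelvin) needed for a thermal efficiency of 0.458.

T_H ≈ 561 K

T_C = 88 °F → (88 − 32) × 5/9 = 31.11 °C = 304.26 K.
From η = 1 − T_C/T_H, solving for T_H gives T_H = T_C/(1 − η) = 304.26/(1 − 0.458) = 561 K.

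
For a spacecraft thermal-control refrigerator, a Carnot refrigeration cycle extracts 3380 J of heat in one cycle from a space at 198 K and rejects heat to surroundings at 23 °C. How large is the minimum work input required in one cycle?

W_in ≈ 1675 J

T_H = 23 °C → 23 + 273.15 = 296.15 K.
The reversible coefficient of performance is COP_R = T_C/(T_H − T_C) = 198.00/98.15 = 2.0173.
W = Q_C/COP_R = 3380/2.0173 = 1675 J.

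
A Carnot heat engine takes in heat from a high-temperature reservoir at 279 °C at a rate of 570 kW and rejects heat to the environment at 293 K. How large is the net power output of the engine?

Ẇ ≈ 267.5 kW

T_H = 279 °C → 279 + 273.15 = 552.15 K.
Carnot efficiency: η = 1 − T_C/T_H = 1 − 293.00/552.15 = 0.4693.
W = η·Q_H = 0.4693 × 570 = 267.5 kW.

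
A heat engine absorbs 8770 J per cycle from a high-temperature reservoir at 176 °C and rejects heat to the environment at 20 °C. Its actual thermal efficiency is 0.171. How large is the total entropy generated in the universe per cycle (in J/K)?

T_H = 176 °C → 176 + 273.15 = 449.15 K.
T_C = 20 °C → 20 + 273.15 = 293.15 K.
W = η·Q_H = 0.171 × 8770 = 1500 J, so Q_C = Q_H − W = 7270 J.
Entropy balance on the reservoirs: −Q_H/T_H = -19.53 J/K, +Q_C/T_C = 24.80 J/K.
ΔS_univ = −Q_H/T_H + Q_C/T_C = 5.27 J/K (> 0, since η = 0.171 < η_Carnot = 0.347).

ΔS_univ ≈ 5.27 J/K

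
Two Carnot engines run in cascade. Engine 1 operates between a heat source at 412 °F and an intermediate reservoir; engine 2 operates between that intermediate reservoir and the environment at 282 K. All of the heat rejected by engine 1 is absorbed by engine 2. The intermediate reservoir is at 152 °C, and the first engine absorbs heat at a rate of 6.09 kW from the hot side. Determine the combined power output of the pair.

Ẇ_total ≈ 2.54 kW

T_H = 412 °F → (412 − 32) × 5/9 = 211.11 °C = 484.26 K.
Two reversible stages in series are equivalent to a single Carnot engine between T_H and T_C, so η_total = 1 − T_C/T_H = 1 − 282.00/484.26 = 0.4177.
W_total = η_total · Q_H = 0.4177 × 6.09 = 2.54 kW.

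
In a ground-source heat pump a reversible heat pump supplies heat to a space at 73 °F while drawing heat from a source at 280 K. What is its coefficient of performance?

T_H = 73 °F → (73 − 32) × 5/9 = 22.78 °C = 295.93 K.
Reversible heating COP: COP_HP = T_H/(T_H − T_C) = 295.93/(295.93 − 280.00) = 18.6.

COP_HP ≈ 18.6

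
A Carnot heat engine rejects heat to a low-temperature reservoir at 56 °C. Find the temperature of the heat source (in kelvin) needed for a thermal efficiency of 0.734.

T_H ≈ 1240 K

T_C = 56 °C → 56 + 273.15 = 329.15 K.
From η = 1 − T_C/T_H, solving for T_H gives T_H = T_C/(1 − η) = 329.15/(1 − 0.734) = 1240 K.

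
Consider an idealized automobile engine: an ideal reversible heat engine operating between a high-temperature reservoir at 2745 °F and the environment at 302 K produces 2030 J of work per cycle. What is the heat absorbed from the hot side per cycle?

Q_H ≈ 2440 J

T_H = 2745 °F → (2745 − 32) × 5/9 = 1507.22 °C = 1780.37 K.
Carnot efficiency: η = 1 − T_C/T_H = 1 − 302.00/1780.37 = 0.8304.
Q_H = W/η = 2030/0.8304 = 2440 J.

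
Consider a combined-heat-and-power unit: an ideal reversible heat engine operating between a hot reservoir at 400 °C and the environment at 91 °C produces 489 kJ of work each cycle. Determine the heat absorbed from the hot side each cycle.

T_H = 400 °C → 400 + 273.15 = 673.15 K.
T_C = 91 °C → 91 + 273.15 = 364.15 K.
Since the cycle is reversible, η = 1 − T_C/T_H = 1 − 364.15/673.15 = 0.4590.
Q_H = W/η = 489/0.4590 = 1065 kJ.

Q_H ≈ 1065 kJ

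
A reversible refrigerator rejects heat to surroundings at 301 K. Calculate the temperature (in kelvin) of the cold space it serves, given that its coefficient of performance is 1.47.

T_C ≈ 179 K

COP_R = T_C/(T_H − T_C) ⇒ T_C = T_H·COP_R/(1 + COP_R) = 301.00 × 1.47/(1 + 1.47) = 179 K.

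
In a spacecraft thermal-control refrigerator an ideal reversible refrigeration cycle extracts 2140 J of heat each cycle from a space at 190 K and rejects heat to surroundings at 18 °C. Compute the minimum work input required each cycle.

W_in ≈ 1139 J

T_H = 18 °C → 18 + 273.15 = 291.15 K.
The reversible coefficient of performance is COP_R = T_C/(T_H − T_C) = 190.00/101.15 = 1.8784.
W = Q_C/COP_R = 2140/1.8784 = 1139 J.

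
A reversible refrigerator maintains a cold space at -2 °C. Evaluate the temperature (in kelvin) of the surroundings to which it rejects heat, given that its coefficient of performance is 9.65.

T_H ≈ 299.2 K

T_C = -2 °C → -2 + 273.15 = 271.15 K.
COP_R = T_C/(T_H − T_C) ⇒ T_H = T_C·(1 + 1/COP_R) = 271.15 × (1 + 1/9.65) = 299.2 K.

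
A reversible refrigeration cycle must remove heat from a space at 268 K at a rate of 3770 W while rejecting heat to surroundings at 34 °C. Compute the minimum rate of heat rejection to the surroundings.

Q̇_H ≈ 4320 W

T_H = 34 °C → 34 + 273.15 = 307.15 K.
For a reversible cycle Q_H/Q_C = T_H/T_C, so Q_H = Q_C·T_H/T_C = 3770 × 307.15/268.00 = 4320 W.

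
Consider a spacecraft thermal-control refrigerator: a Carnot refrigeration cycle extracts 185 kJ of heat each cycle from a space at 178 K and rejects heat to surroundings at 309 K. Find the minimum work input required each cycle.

W_in ≈ 136 kJ

Carnot COP: COP_R = T_C/(T_H − T_C) = 178.00/131.00 = 1.3588.
W = Q_C/COP_R = 185/1.3588 = 136 kJ.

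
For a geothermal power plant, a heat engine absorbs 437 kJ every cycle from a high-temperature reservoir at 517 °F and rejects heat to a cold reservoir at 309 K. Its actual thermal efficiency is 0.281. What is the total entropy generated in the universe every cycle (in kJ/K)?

ΔS_univ ≈ 0.2114 kJ/K

T_H = 517 °F → (517 − 32) × 5/9 = 269.44 °C = 542.59 K.
W = η·Q_H = 0.281 × 437 = 122.8 kJ, so Q_C = Q_H − W = 314.2 kJ.
Entropy balance on the reservoirs: −Q_H/T_H = -0.8054 kJ/K, +Q_C/T_C = 1.017 kJ/K.
ΔS_univ = −Q_H/T_H + Q_C/T_C = 0.2114 kJ/K (> 0, since η = 0.281 < η_Carnot = 0.431).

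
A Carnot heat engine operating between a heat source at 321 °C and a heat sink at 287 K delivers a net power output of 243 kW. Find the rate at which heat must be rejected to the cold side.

T_H = 321 °C → 321 + 273.15 = 594.15 K.
Carnot efficiency: η = 1 − T_C/T_H = 1 − 287.00/594.15 = 0.5170.
Since Q_C/Q_H = T_C/T_H and Q_H = W/η, Q_C = W·T_C/(T_H − T_C) = 243 × 287.00/307.15 = 227 kW.

Q̇_C ≈ 227 kW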